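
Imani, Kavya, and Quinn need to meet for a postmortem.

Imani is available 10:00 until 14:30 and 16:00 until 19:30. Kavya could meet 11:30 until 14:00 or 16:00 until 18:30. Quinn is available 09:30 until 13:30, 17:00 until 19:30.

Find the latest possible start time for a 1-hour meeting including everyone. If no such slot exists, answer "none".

Imani ∩ Kavya: 11:30-14:00, 16:00-18:30.
Imani ∩ Kavya ∩ Quinn: 11:30-13:30, 17:00-18:30.
The last common window of at least 60 minutes is 17:00-18:30; a 60-minute meeting can start as late as 17:30 and still end by 18:30.

17:30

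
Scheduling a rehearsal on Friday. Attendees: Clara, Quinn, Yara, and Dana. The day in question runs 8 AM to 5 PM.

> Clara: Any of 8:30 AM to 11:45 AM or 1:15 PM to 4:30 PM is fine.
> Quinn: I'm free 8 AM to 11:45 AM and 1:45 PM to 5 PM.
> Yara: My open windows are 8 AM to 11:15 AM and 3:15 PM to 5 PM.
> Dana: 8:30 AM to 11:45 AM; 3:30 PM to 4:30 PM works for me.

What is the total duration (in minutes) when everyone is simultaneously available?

Clara ∩ Quinn: 08:30-11:45, 13:45-16:30.
Clara ∩ Quinn ∩ Yara: 08:30-11:15, 15:15-16:30.
Clara ∩ Quinn ∩ Yara ∩ Dana: 08:30-11:15, 15:30-16:30.
Summing the common windows: 165 + 60 = 225 minutes.

225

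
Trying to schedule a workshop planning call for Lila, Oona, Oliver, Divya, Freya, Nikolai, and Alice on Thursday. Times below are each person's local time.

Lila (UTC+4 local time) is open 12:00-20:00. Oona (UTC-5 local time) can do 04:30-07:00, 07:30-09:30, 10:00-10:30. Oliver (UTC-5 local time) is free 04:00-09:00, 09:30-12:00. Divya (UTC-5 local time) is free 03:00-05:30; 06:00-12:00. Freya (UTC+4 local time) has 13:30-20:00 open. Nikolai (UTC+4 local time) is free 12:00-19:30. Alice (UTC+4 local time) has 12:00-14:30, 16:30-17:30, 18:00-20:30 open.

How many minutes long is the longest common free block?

60

Lila in UTC: 08:00-16:00 (subtract 4h to convert from UTC+4).
Oona in UTC: 09:30-12:00, 12:30-14:30, 15:00-15:30 (add 5h to convert from UTC-5).
Oliver in UTC: 09:00-14:00, 14:30-17:00 (add 5h to convert from UTC-5).
Divya in UTC: 08:00-10:30, 11:00-17:00 (add 5h to convert from UTC-5).
Freya in UTC: 09:30-16:00 (subtract 4h to convert from UTC+4).
Nikolai in UTC: 08:00-15:30 (subtract 4h to convert from UTC+4).
Alice in UTC: 08:00-10:30, 12:30-13:30, 14:00-16:30 (subtract 4h to convert from UTC+4).
Lila ∩ Oona: 09:30-12:00, 12:30-14:30, 15:00-15:30.
Lila ∩ Oona ∩ Oliver: 09:30-12:00, 12:30-14:00, 15:00-15:30.
Lila ∩ Oona ∩ Oliver ∩ Divya: 09:30-10:30, 11:00-12:00, 12:30-14:00, 15:00-15:30.
Lila ∩ Oona ∩ Oliver ∩ Divya ∩ Freya: 09:30-10:30, 11:00-12:00, 12:30-14:00, 15:00-15:30.
Lila ∩ Oona ∩ Oliver ∩ Divya ∩ Freya ∩ Nikolai: 09:30-10:30, 11:00-12:00, 12:30-14:00, 15:00-15:30.
Lila ∩ Oona ∩ Oliver ∩ Divya ∩ Freya ∩ Nikolai ∩ Alice: 09:30-10:30, 12:30-13:30, 15:00-15:30.
So the common availability across everyone is 09:30-10:30, 12:30-13:30, 15:00-15:30.
The longest is 09:30-10:30 at 60 minutes.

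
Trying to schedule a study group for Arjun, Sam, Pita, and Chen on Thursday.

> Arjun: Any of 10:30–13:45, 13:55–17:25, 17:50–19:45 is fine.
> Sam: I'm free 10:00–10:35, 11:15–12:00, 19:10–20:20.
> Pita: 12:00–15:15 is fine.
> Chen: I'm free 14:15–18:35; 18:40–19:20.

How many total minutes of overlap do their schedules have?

0

Arjun ∩ Sam: 10:30-10:35, 11:15-12:00, 19:10-19:45.
Arjun ∩ Sam ∩ Pita: ∅.
Arjun ∩ Sam ∩ Pita ∩ Chen: ∅.
There is no time when everyone is free.
There is no common window, so the total is 0 minutes.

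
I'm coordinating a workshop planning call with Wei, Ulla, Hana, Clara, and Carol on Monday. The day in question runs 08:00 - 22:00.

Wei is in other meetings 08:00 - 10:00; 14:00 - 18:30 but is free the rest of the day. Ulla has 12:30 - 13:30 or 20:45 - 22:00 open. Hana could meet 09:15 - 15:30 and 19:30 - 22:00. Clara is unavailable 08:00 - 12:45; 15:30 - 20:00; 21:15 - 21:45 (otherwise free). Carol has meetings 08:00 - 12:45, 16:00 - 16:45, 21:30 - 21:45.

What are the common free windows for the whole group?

12:45-13:30, 20:45-21:15, 21:45-22:00

Wei free: 10:00-14:00, 18:30-22:00 (invert busy blocks within the working day).
Ulla free: 12:30-13:30, 20:45-22:00.
Hana free: 09:15-15:30, 19:30-22:00.
Clara free: 12:45-15:30, 20:00-21:15, 21:45-22:00 (invert busy blocks within the working day).
Carol free: 12:45-16:00, 16:45-21:30, 21:45-22:00 (invert busy blocks within the working day).
Wei ∩ Ulla: 12:30-13:30, 20:45-22:00.
Wei ∩ Ulla ∩ Hana: 12:30-13:30, 20:45-22:00.
Wei ∩ Ulla ∩ Hana ∩ Clara: 12:45-13:30, 20:45-21:15, 21:45-22:00.
Wei ∩ Ulla ∩ Hana ∩ Clara ∩ Carol: 12:45-13:30, 20:45-21:15, 21:45-22:00.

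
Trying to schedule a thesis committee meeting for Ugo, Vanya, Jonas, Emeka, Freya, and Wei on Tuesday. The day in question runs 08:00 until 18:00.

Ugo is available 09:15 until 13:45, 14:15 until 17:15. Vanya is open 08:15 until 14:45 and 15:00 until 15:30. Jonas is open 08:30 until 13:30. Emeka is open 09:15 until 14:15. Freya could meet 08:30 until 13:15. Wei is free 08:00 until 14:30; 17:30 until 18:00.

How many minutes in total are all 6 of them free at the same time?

240

Ugo ∩ Vanya: 09:15-13:45, 14:15-14:45, 15:00-15:30.
Ugo ∩ Vanya ∩ Jonas: 09:15-13:30.
Ugo ∩ Vanya ∩ Jonas ∩ Emeka: 09:15-13:30.
Ugo ∩ Vanya ∩ Jonas ∩ Emeka ∩ Freya: 09:15-13:15.
Ugo ∩ Vanya ∩ Jonas ∩ Emeka ∩ Freya ∩ Wei: 09:15-13:15.
So the common availability across everyone is 09:15-13:15.
That's a single block of 240 minutes.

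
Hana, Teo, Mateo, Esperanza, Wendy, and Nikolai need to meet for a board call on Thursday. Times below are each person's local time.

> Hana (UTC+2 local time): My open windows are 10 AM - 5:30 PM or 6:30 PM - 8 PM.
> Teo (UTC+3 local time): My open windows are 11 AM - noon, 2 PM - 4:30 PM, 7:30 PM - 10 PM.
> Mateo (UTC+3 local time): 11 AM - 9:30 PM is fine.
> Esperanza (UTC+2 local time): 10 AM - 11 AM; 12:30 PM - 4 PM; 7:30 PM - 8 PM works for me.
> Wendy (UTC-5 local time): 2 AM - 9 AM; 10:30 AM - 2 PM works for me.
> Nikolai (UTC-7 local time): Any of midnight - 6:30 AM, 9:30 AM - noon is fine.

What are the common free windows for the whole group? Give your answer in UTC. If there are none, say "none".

Hana in UTC: 08:00-15:30, 16:30-18:00 (subtract 2h to convert from UTC+2).
Teo in UTC: 08:00-09:00, 11:00-13:30, 16:30-19:00 (subtract 3h to convert from UTC+3).
Mateo in UTC: 08:00-18:30 (subtract 3h to convert from UTC+3).
Esperanza in UTC: 08:00-09:00, 10:30-14:00, 17:30-18:00 (subtract 2h to convert from UTC+2).
Wendy in UTC: 07:00-14:00, 15:30-19:00 (add 5h to convert from UTC-5).
Nikolai in UTC: 07:00-13:30, 16:30-19:00 (add 7h to convert from UTC-7).
Hana ∩ Teo: 08:00-09:00, 11:00-13:30, 16:30-18:00.
Hana ∩ Teo ∩ Mateo: 08:00-09:00, 11:00-13:30, 16:30-18:00.
Hana ∩ Teo ∩ Mateo ∩ Esperanza: 08:00-09:00, 11:00-13:30, 17:30-18:00.
Hana ∩ Teo ∩ Mateo ∩ Esperanza ∩ Wendy: 08:00-09:00, 11:00-13:30, 17:30-18:00.
Hana ∩ Teo ∩ Mateo ∩ Esperanza ∩ Wendy ∩ Nikolai: 08:00-09:00, 11:00-13:30, 17:30-18:00.

08:00-09:00, 11:00-13:30, 17:30-18:00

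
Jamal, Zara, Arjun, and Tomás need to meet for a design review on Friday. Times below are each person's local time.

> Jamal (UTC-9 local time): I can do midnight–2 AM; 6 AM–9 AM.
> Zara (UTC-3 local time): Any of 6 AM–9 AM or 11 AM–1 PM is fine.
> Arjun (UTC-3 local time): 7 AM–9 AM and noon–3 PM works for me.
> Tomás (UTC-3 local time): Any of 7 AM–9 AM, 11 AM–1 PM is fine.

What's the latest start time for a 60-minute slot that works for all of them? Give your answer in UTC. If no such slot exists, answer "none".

15:00

Jamal in UTC: 09:00-11:00, 15:00-18:00 (add 9h to convert from UTC-9).
Zara in UTC: 09:00-12:00, 14:00-16:00 (add 3h to convert from UTC-3).
Arjun in UTC: 10:00-12:00, 15:00-18:00 (add 3h to convert from UTC-3).
Tomás in UTC: 10:00-12:00, 14:00-16:00 (add 3h to convert from UTC-3).
Jamal ∩ Zara: 09:00-11:00, 15:00-16:00.
Jamal ∩ Zara ∩ Arjun: 10:00-11:00, 15:00-16:00.
Jamal ∩ Zara ∩ Arjun ∩ Tomás: 10:00-11:00, 15:00-16:00.
Those are the intersection windows.
The last common window of at least 60 minutes is 15:00-16:00; a 60-minute meeting can start as late as 15:00 and still end by 16:00.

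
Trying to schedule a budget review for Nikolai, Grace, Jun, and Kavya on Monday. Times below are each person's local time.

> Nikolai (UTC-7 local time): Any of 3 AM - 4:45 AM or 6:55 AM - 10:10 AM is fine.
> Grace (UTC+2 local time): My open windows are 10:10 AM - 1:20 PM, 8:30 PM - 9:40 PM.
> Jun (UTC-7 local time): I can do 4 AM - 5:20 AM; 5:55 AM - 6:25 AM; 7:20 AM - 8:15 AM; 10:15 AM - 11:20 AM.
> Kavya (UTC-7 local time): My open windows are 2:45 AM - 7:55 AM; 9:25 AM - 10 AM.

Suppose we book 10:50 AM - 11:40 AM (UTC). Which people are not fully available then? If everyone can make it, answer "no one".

Grace, Jun

Nikolai in UTC: 10:00-11:45, 13:55-17:10 (add 7h to convert from UTC-7).
Grace in UTC: 08:10-11:20, 18:30-19:40 (subtract 2h to convert from UTC+2).
Jun in UTC: 11:00-12:20, 12:55-13:25, 14:20-15:15, 17:15-18:20 (add 7h to convert from UTC-7).
Kavya in UTC: 09:45-14:55, 16:25-17:00 (add 7h to convert from UTC-7).
Nikolai: free for 10:50-11:40. Grace: not fully free for 10:50-11:40. Jun: not fully free for 10:50-11:40. Kavya: free for 10:50-11:40.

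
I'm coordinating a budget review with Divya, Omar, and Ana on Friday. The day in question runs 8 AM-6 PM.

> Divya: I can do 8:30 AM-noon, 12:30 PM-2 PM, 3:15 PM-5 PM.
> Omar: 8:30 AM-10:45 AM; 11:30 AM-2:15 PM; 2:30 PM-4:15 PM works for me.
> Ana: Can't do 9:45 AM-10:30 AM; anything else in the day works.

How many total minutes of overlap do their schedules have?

Divya free: 08:30-12:00, 12:30-14:00, 15:15-17:00.
Omar free: 08:30-10:45, 11:30-14:15, 14:30-16:15.
Ana free: 08:00-09:45, 10:30-18:00 (invert busy blocks within the working day).
Divya ∩ Omar: 08:30-10:45, 11:30-12:00, 12:30-14:00, 15:15-16:15.
Divya ∩ Omar ∩ Ana: 08:30-09:45, 10:30-10:45, 11:30-12:00, 12:30-14:00, 15:15-16:15.
So the common availability across everyone is 08:30-09:45, 10:30-10:45, 11:30-12:00, 12:30-14:00, 15:15-16:15.
Summing the common windows: 75 + 15 + 30 + 90 + 60 = 270 minutes.

270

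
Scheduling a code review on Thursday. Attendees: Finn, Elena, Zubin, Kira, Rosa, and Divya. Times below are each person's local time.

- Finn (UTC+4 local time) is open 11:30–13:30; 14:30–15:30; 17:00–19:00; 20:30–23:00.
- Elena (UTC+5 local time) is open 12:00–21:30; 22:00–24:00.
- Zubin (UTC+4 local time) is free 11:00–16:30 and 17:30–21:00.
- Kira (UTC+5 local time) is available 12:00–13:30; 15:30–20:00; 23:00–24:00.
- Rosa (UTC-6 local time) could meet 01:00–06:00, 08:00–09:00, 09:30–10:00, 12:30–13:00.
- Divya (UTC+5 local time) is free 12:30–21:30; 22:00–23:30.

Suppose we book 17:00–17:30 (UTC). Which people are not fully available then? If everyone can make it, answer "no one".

Finn in UTC: 07:30-09:30, 10:30-11:30, 13:00-15:00, 16:30-19:00 (subtract 4h to convert from UTC+4).
Elena in UTC: 07:00-16:30, 17:00-19:00 (subtract 5h to convert from UTC+5).
Zubin in UTC: 07:00-12:30, 13:30-17:00 (subtract 4h to convert from UTC+4).
Kira in UTC: 07:00-08:30, 10:30-15:00, 18:00-19:00 (subtract 5h to convert from UTC+5).
Rosa in UTC: 07:00-12:00, 14:00-15:00, 15:30-16:00, 18:30-19:00 (add 6h to convert from UTC-6).
Divya in UTC: 07:30-16:30, 17:00-18:30 (subtract 5h to convert from UTC+5).
Finn: free for 17:00-17:30. Elena: free for 17:00-17:30. Zubin: not fully free for 17:00-17:30. Kira: not fully free for 17:00-17:30. Rosa: not fully free for 17:00-17:30. Divya: free for 17:00-17:30.

Kira, Rosa, Zubin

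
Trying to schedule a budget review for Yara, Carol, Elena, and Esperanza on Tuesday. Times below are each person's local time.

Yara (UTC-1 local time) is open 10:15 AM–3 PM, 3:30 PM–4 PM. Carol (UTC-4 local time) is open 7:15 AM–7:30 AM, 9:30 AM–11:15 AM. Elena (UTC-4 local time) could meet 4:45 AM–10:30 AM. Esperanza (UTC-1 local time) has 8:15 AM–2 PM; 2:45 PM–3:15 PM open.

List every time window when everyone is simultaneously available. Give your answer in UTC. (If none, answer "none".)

11:15-11:30, 13:30-14:30

Yara in UTC: 11:15-16:00, 16:30-17:00 (add 1h to convert from UTC-1).
Carol in UTC: 11:15-11:30, 13:30-15:15 (add 4h to convert from UTC-4).
Elena in UTC: 08:45-14:30 (add 4h to convert from UTC-4).
Esperanza in UTC: 09:15-15:00, 15:45-16:15 (add 1h to convert from UTC-1).
Yara ∩ Carol: 11:15-11:30, 13:30-15:15.
Yara ∩ Carol ∩ Elena: 11:15-11:30, 13:30-14:30.
Yara ∩ Carol ∩ Elena ∩ Esperanza: 11:15-11:30, 13:30-14:30.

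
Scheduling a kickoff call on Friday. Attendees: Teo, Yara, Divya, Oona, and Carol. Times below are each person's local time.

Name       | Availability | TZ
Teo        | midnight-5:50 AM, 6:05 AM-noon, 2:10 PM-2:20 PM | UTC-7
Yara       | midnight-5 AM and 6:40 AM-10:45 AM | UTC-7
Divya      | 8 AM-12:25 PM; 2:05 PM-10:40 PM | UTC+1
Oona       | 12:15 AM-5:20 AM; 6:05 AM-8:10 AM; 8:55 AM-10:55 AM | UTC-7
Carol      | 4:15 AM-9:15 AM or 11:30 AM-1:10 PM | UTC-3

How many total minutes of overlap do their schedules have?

305

Teo in UTC: 07:00-12:50, 13:05-19:00, 21:10-21:20 (add 7h to convert from UTC-7).
Yara in UTC: 07:00-12:00, 13:40-17:45 (add 7h to convert from UTC-7).
Divya in UTC: 07:00-11:25, 13:05-21:40 (subtract 1h to convert from UTC+1).
Oona in UTC: 07:15-12:20, 13:05-15:10, 15:55-17:55 (add 7h to convert from UTC-7).
Carol in UTC: 07:15-12:15, 14:30-16:10 (add 3h to convert from UTC-3).
Teo ∩ Yara: 07:00-12:00, 13:40-17:45.
Teo ∩ Yara ∩ Divya: 07:00-11:25, 13:40-17:45.
Teo ∩ Yara ∩ Divya ∩ Oona: 07:15-11:25, 13:40-15:10, 15:55-17:45.
Teo ∩ Yara ∩ Divya ∩ Oona ∩ Carol: 07:15-11:25, 14:30-15:10, 15:55-16:10.
Summing the common windows: 250 + 40 + 15 = 305 minutes.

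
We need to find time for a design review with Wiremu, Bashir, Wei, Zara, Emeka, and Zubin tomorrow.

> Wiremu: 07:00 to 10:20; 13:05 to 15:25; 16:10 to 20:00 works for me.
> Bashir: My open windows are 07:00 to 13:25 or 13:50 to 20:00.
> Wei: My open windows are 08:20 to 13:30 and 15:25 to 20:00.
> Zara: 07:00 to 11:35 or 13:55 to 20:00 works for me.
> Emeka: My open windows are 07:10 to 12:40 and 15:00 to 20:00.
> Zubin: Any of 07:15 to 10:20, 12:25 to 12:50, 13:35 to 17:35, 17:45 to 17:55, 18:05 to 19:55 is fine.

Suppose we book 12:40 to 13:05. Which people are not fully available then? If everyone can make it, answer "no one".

Emeka, Wiremu, Zara, Zubin

Wiremu: not fully free for 12:40-13:05. Bashir: free for 12:40-13:05. Wei: free for 12:40-13:05. Zara: not fully free for 12:40-13:05. Emeka: not fully free for 12:40-13:05. Zubin: not fully free for 12:40-13:05.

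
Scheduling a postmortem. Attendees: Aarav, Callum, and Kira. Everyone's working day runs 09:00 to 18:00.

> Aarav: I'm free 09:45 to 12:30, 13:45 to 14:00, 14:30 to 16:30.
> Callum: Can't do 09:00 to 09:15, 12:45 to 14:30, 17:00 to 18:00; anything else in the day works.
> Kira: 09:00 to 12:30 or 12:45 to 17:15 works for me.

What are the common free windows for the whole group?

Aarav free: 09:45-12:30, 13:45-14:00, 14:30-16:30.
Callum free: 09:15-12:45, 14:30-17:00 (invert busy blocks within the working day).
Kira free: 09:00-12:30, 12:45-17:15.
Aarav ∩ Callum: 09:45-12:30, 14:30-16:30.
Aarav ∩ Callum ∩ Kira: 09:45-12:30, 14:30-16:30.
So the common availability across everyone is 09:45-12:30, 14:30-16:30.

09:45-12:30, 14:30-16:30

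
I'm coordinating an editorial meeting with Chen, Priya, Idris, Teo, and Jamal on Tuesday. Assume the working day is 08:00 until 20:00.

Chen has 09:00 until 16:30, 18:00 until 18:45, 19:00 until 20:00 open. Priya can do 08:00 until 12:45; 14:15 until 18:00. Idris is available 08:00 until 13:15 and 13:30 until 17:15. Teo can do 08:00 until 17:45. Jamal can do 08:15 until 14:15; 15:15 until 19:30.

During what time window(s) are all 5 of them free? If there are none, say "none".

09:00-12:45, 15:15-16:30

Chen ∩ Priya: 09:00-12:45, 14:15-16:30.
Chen ∩ Priya ∩ Idris: 09:00-12:45, 14:15-16:30.
Chen ∩ Priya ∩ Idris ∩ Teo: 09:00-12:45, 14:15-16:30.
Chen ∩ Priya ∩ Idris ∩ Teo ∩ Jamal: 09:00-12:45, 15:15-16:30.
Those are the intersection windows.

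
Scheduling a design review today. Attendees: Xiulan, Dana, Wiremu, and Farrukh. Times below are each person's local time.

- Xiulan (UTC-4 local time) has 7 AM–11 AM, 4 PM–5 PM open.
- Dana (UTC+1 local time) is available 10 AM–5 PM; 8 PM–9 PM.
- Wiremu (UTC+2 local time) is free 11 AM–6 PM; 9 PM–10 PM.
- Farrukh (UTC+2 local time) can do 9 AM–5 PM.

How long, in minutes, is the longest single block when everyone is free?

Xiulan in UTC: 11:00-15:00, 20:00-21:00 (add 4h to convert from UTC-4).
Dana in UTC: 09:00-16:00, 19:00-20:00 (subtract 1h to convert from UTC+1).
Wiremu in UTC: 09:00-16:00, 19:00-20:00 (subtract 2h to convert from UTC+2).
Farrukh in UTC: 07:00-15:00 (subtract 2h to convert from UTC+2).
Xiulan ∩ Dana: 11:00-15:00.
Xiulan ∩ Dana ∩ Wiremu: 11:00-15:00.
Xiulan ∩ Dana ∩ Wiremu ∩ Farrukh: 11:00-15:00.
The longest is 11:00-15:00 at 240 minutes.

240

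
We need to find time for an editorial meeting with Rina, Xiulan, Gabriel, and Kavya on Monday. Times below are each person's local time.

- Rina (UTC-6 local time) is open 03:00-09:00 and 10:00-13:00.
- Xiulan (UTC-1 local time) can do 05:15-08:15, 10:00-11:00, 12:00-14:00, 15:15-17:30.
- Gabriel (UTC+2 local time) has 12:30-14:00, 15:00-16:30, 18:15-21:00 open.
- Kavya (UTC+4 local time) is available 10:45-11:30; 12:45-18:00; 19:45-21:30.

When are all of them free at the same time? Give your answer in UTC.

Rina in UTC: 09:00-15:00, 16:00-19:00 (add 6h to convert from UTC-6).
Xiulan in UTC: 06:15-09:15, 11:00-12:00, 13:00-15:00, 16:15-18:30 (add 1h to convert from UTC-1).
Gabriel in UTC: 10:30-12:00, 13:00-14:30, 16:15-19:00 (subtract 2h to convert from UTC+2).
Kavya in UTC: 06:45-07:30, 08:45-14:00, 15:45-17:30 (subtract 4h to convert from UTC+4).
Rina ∩ Xiulan: 09:00-09:15, 11:00-12:00, 13:00-15:00, 16:15-18:30.
Rina ∩ Xiulan ∩ Gabriel: 11:00-12:00, 13:00-14:30, 16:15-18:30.
Rina ∩ Xiulan ∩ Gabriel ∩ Kavya: 11:00-12:00, 13:00-14:00, 16:15-17:30.

11:00-12:00, 13:00-14:00, 16:15-17:30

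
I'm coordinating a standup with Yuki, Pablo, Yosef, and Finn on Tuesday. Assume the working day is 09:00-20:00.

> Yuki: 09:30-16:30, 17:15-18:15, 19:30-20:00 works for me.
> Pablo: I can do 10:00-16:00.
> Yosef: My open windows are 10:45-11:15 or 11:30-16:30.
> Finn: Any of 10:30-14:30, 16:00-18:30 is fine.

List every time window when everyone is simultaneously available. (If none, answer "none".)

10:45-11:15, 11:30-14:30

Yuki ∩ Pablo: 10:00-16:00.
Yuki ∩ Pablo ∩ Yosef: 10:45-11:15, 11:30-16:00.
Yuki ∩ Pablo ∩ Yosef ∩ Finn: 10:45-11:15, 11:30-14:30.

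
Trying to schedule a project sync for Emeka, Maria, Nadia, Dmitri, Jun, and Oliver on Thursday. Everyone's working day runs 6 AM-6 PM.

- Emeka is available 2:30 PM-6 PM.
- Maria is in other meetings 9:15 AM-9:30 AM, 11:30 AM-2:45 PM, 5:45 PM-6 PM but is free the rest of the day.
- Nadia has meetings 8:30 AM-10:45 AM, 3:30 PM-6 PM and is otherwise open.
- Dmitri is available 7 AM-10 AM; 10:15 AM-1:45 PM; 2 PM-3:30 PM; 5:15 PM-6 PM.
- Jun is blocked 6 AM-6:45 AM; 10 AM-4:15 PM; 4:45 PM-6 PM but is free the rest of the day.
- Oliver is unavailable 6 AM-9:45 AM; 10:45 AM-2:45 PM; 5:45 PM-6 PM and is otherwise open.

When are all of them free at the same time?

Emeka free: 14:30-18:00.
Maria free: 06:00-09:15, 09:30-11:30, 14:45-17:45 (invert busy blocks within the working day).
Nadia free: 06:00-08:30, 10:45-15:30 (invert busy blocks within the working day).
Dmitri free: 07:00-10:00, 10:15-13:45, 14:00-15:30, 17:15-18:00.
Jun free: 06:45-10:00, 16:15-16:45 (invert busy blocks within the working day).
Oliver free: 09:45-10:45, 14:45-17:45 (invert busy blocks within the working day).
Emeka ∩ Maria: 14:45-17:45.
Emeka ∩ Maria ∩ Nadia: 14:45-15:30.
Emeka ∩ Maria ∩ Nadia ∩ Dmitri: 14:45-15:30.
Emeka ∩ Maria ∩ Nadia ∩ Dmitri ∩ Jun: ∅.
Emeka ∩ Maria ∩ Nadia ∩ Dmitri ∩ Jun ∩ Oliver: ∅.
There is no time when everyone is free.

none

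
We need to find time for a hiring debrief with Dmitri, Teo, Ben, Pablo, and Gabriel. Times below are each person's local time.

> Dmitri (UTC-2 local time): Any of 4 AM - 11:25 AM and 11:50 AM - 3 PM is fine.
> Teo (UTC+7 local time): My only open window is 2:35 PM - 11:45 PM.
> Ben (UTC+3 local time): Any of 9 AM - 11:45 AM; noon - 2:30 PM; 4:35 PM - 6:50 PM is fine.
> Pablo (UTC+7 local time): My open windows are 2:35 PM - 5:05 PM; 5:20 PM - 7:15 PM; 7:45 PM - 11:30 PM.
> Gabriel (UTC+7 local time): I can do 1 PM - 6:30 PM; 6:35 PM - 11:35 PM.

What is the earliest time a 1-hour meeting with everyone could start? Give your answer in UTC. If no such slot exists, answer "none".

Dmitri in UTC: 06:00-13:25, 13:50-17:00 (add 2h to convert from UTC-2).
Teo in UTC: 07:35-16:45 (subtract 7h to convert from UTC+7).
Ben in UTC: 06:00-08:45, 09:00-11:30, 13:35-15:50 (subtract 3h to convert from UTC+3).
Pablo in UTC: 07:35-10:05, 10:20-12:15, 12:45-16:30 (subtract 7h to convert from UTC+7).
Gabriel in UTC: 06:00-11:30, 11:35-16:35 (subtract 7h to convert from UTC+7).
Dmitri ∩ Teo: 07:35-13:25, 13:50-16:45.
Dmitri ∩ Teo ∩ Ben: 07:35-08:45, 09:00-11:30, 13:50-15:50.
Dmitri ∩ Teo ∩ Ben ∩ Pablo: 07:35-08:45, 09:00-10:05, 10:20-11:30, 13:50-15:50.
Dmitri ∩ Teo ∩ Ben ∩ Pablo ∩ Gabriel: 07:35-08:45, 09:00-10:05, 10:20-11:30, 13:50-15:50.
The first common window of at least 60 minutes is 07:35-08:45, so the earliest start is 07:35.

07:35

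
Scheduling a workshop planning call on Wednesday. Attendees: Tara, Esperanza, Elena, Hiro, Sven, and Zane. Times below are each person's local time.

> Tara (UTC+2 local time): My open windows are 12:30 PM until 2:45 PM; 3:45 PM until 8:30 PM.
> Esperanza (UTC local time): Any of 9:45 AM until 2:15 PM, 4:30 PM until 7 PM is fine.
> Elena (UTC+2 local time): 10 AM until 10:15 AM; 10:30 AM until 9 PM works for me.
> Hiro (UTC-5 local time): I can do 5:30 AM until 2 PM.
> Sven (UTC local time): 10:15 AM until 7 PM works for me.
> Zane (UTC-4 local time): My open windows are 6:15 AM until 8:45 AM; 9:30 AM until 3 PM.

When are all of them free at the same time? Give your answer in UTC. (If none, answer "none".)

Tara in UTC: 10:30-12:45, 13:45-18:30 (subtract 2h to convert from UTC+2).
Esperanza in UTC: 09:45-14:15, 16:30-19:00.
Elena in UTC: 08:00-08:15, 08:30-19:00 (subtract 2h to convert from UTC+2).
Hiro in UTC: 10:30-19:00 (add 5h to convert from UTC-5).
Sven in UTC: 10:15-19:00.
Zane in UTC: 10:15-12:45, 13:30-19:00 (add 4h to convert from UTC-4).
Tara ∩ Esperanza: 10:30-12:45, 13:45-14:15, 16:30-18:30.
Tara ∩ Esperanza ∩ Elena: 10:30-12:45, 13:45-14:15, 16:30-18:30.
Tara ∩ Esperanza ∩ Elena ∩ Hiro: 10:30-12:45, 13:45-14:15, 16:30-18:30.
Tara ∩ Esperanza ∩ Elena ∩ Hiro ∩ Sven: 10:30-12:45, 13:45-14:15, 16:30-18:30.
Tara ∩ Esperanza ∩ Elena ∩ Hiro ∩ Sven ∩ Zane: 10:30-12:45, 13:45-14:15, 16:30-18:30.

10:30-12:45, 13:45-14:15, 16:30-18:30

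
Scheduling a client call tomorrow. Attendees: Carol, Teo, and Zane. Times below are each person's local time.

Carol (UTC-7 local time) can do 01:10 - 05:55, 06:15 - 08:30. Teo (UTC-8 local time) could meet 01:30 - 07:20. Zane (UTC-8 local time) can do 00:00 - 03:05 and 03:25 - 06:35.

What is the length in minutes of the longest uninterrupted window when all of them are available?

Carol in UTC: 08:10-12:55, 13:15-15:30 (add 7h to convert from UTC-7).
Teo in UTC: 09:30-15:20 (add 8h to convert from UTC-8).
Zane in UTC: 08:00-11:05, 11:25-14:35 (add 8h to convert from UTC-8).
Carol ∩ Teo: 09:30-12:55, 13:15-15:20.
Carol ∩ Teo ∩ Zane: 09:30-11:05, 11:25-12:55, 13:15-14:35.
Those are the intersection windows.
The longest is 09:30-11:05 at 95 minutes.

95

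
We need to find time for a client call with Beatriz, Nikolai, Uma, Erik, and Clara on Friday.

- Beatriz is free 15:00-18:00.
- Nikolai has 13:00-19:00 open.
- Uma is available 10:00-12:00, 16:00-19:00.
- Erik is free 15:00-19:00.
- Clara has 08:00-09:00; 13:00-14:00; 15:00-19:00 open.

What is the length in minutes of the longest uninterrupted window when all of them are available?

120

Beatriz ∩ Nikolai: 15:00-18:00.
Beatriz ∩ Nikolai ∩ Uma: 16:00-18:00.
Beatriz ∩ Nikolai ∩ Uma ∩ Erik: 16:00-18:00.
Beatriz ∩ Nikolai ∩ Uma ∩ Erik ∩ Clara: 16:00-18:00.
The longest is 16:00-18:00 at 120 minutes.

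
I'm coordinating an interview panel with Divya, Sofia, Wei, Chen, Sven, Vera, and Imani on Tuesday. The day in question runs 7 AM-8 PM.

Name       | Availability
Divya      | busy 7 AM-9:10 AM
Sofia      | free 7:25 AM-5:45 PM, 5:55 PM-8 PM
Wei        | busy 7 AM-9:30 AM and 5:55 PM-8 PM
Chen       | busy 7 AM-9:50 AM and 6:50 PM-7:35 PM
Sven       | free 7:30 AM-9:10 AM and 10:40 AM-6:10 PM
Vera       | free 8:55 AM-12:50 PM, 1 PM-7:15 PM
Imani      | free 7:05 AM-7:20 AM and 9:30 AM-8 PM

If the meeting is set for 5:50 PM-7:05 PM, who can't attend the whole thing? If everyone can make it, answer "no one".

Divya free: 09:10-20:00 (invert busy blocks within the working day).
Sofia free: 07:25-17:45, 17:55-20:00.
Wei free: 09:30-17:55 (invert busy blocks within the working day).
Chen free: 09:50-18:50, 19:35-20:00 (invert busy blocks within the working day).
Sven free: 07:30-09:10, 10:40-18:10.
Vera free: 08:55-12:50, 13:00-19:15.
Imani free: 07:05-07:20, 09:30-20:00.
Divya: free for 17:50-19:05. Sofia: not fully free for 17:50-19:05. Wei: not fully free for 17:50-19:05. Chen: not fully free for 17:50-19:05. Sven: not fully free for 17:50-19:05. Vera: free for 17:50-19:05. Imani: free for 17:50-19:05.

Chen, Sofia, Sven, Wei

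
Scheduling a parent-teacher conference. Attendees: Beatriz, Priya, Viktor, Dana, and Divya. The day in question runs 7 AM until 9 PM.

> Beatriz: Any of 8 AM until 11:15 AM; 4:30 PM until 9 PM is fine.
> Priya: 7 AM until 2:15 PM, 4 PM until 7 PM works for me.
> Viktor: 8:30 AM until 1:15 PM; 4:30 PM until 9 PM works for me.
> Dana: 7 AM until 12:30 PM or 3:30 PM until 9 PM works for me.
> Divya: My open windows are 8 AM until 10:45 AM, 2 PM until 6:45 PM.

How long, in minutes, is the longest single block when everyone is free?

135

Beatriz ∩ Priya: 08:00-11:15, 16:30-19:00.
Beatriz ∩ Priya ∩ Viktor: 08:30-11:15, 16:30-19:00.
Beatriz ∩ Priya ∩ Viktor ∩ Dana: 08:30-11:15, 16:30-19:00.
Beatriz ∩ Priya ∩ Viktor ∩ Dana ∩ Divya: 08:30-10:45, 16:30-18:45.
So the common availability across everyone is 08:30-10:45, 16:30-18:45.
The longest is 08:30-10:45 at 135 minutes.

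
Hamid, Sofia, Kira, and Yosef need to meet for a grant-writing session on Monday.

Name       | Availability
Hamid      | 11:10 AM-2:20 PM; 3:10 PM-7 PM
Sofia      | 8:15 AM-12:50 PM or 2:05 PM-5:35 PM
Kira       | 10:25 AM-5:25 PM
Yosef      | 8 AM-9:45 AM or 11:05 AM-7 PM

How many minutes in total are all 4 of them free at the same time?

250

Hamid ∩ Sofia: 11:10-12:50, 14:05-14:20, 15:10-17:35.
Hamid ∩ Sofia ∩ Kira: 11:10-12:50, 14:05-14:20, 15:10-17:25.
Hamid ∩ Sofia ∩ Kira ∩ Yosef: 11:10-12:50, 14:05-14:20, 15:10-17:25.
Summing the common windows: 100 + 15 + 135 = 250 minutes.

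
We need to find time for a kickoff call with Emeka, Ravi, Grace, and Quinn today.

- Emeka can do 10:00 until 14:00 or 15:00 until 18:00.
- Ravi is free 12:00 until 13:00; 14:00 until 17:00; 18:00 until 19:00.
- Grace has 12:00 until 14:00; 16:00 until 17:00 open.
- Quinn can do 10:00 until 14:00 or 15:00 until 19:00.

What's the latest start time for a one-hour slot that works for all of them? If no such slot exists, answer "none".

16:00

Emeka ∩ Ravi: 12:00-13:00, 15:00-17:00.
Emeka ∩ Ravi ∩ Grace: 12:00-13:00, 16:00-17:00.
Emeka ∩ Ravi ∩ Grace ∩ Quinn: 12:00-13:00, 16:00-17:00.
The last common window of at least 60 minutes is 16:00-17:00; a 60-minute meeting can start as late as 16:00 and still end by 17:00.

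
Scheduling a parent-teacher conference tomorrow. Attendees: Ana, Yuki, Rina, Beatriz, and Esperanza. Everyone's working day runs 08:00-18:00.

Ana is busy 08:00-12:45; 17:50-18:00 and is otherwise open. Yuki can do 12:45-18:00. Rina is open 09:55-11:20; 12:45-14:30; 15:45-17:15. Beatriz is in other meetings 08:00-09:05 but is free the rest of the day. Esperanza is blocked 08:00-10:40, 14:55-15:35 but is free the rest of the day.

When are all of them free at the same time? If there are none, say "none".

Ana free: 12:45-17:50 (invert busy blocks within the working day).
Yuki free: 12:45-18:00.
Rina free: 09:55-11:20, 12:45-14:30, 15:45-17:15.
Beatriz free: 09:05-18:00 (invert busy blocks within the working day).
Esperanza free: 10:40-14:55, 15:35-18:00 (invert busy blocks within the working day).
Ana ∩ Yuki: 12:45-17:50.
Ana ∩ Yuki ∩ Rina: 12:45-14:30, 15:45-17:15.
Ana ∩ Yuki ∩ Rina ∩ Beatriz: 12:45-14:30, 15:45-17:15.
Ana ∩ Yuki ∩ Rina ∩ Beatriz ∩ Esperanza: 12:45-14:30, 15:45-17:15.

12:45-14:30, 15:45-17:15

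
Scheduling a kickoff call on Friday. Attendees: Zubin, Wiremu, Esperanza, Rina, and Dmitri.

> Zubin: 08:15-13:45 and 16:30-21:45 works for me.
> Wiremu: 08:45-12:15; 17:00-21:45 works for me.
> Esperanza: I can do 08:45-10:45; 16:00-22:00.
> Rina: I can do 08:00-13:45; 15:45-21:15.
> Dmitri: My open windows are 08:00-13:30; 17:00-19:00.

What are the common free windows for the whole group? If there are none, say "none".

08:45-10:45, 17:00-19:00

Zubin ∩ Wiremu: 08:45-12:15, 17:00-21:45.
Zubin ∩ Wiremu ∩ Esperanza: 08:45-10:45, 17:00-21:45.
Zubin ∩ Wiremu ∩ Esperanza ∩ Rina: 08:45-10:45, 17:00-21:15.
Zubin ∩ Wiremu ∩ Esperanza ∩ Rina ∩ Dmitri: 08:45-10:45, 17:00-19:00.
Those are the intersection windows.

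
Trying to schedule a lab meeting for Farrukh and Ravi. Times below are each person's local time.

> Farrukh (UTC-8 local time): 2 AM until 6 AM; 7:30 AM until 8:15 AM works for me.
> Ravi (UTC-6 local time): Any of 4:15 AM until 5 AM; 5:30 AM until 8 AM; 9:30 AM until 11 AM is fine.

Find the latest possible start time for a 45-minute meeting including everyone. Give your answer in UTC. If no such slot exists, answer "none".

15:30

Farrukh in UTC: 10:00-14:00, 15:30-16:15 (add 8h to convert from UTC-8).
Ravi in UTC: 10:15-11:00, 11:30-14:00, 15:30-17:00 (add 6h to convert from UTC-6).
Farrukh ∩ Ravi: 10:15-11:00, 11:30-14:00, 15:30-16:15.
The last common window of at least 45 minutes is 15:30-16:15; a 45-minute meeting can start as late as 15:30 and still end by 16:15.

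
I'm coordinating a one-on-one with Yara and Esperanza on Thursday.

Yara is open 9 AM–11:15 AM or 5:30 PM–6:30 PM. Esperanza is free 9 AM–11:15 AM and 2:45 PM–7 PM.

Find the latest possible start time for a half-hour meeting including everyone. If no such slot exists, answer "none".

18:00

Yara ∩ Esperanza: 09:00-11:15, 17:30-18:30.
The last common window of at least 30 minutes is 17:30-18:30; a 30-minute meeting can start as late as 18:00 and still end by 18:30.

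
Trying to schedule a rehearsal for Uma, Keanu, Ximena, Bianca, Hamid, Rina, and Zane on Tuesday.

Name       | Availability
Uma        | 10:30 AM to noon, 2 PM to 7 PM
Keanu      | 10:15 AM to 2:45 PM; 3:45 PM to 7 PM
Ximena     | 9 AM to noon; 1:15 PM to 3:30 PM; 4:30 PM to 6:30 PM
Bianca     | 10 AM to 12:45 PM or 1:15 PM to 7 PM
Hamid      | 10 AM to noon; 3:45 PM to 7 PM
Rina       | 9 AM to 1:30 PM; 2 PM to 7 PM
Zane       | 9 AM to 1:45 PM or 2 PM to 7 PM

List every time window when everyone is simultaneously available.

Uma ∩ Keanu: 10:30-12:00, 14:00-14:45, 15:45-19:00.
Uma ∩ Keanu ∩ Ximena: 10:30-12:00, 14:00-14:45, 16:30-18:30.
Uma ∩ Keanu ∩ Ximena ∩ Bianca: 10:30-12:00, 14:00-14:45, 16:30-18:30.
Uma ∩ Keanu ∩ Ximena ∩ Bianca ∩ Hamid: 10:30-12:00, 16:30-18:30.
Uma ∩ Keanu ∩ Ximena ∩ Bianca ∩ Hamid ∩ Rina: 10:30-12:00, 16:30-18:30.
Uma ∩ Keanu ∩ Ximena ∩ Bianca ∩ Hamid ∩ Rina ∩ Zane: 10:30-12:00, 16:30-18:30.
Those are the intersection windows.

10:30-12:00, 16:30-18:30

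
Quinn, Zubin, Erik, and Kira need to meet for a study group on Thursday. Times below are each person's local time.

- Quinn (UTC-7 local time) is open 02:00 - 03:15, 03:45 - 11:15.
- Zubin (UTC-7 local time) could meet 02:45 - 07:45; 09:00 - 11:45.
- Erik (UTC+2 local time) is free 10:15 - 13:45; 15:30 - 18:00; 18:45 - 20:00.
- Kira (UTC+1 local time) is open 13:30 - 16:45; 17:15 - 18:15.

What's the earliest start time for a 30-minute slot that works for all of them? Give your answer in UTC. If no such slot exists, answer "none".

Quinn in UTC: 09:00-10:15, 10:45-18:15 (add 7h to convert from UTC-7).
Zubin in UTC: 09:45-14:45, 16:00-18:45 (add 7h to convert from UTC-7).
Erik in UTC: 08:15-11:45, 13:30-16:00, 16:45-18:00 (subtract 2h to convert from UTC+2).
Kira in UTC: 12:30-15:45, 16:15-17:15 (subtract 1h to convert from UTC+1).
Quinn ∩ Zubin: 09:45-10:15, 10:45-14:45, 16:00-18:15.
Quinn ∩ Zubin ∩ Erik: 09:45-10:15, 10:45-11:45, 13:30-14:45, 16:45-18:00.
Quinn ∩ Zubin ∩ Erik ∩ Kira: 13:30-14:45, 16:45-17:15.
So the common availability across everyone is 13:30-14:45, 16:45-17:15.
The first common window of at least 30 minutes is 13:30-14:45, so the earliest start is 13:30.

13:30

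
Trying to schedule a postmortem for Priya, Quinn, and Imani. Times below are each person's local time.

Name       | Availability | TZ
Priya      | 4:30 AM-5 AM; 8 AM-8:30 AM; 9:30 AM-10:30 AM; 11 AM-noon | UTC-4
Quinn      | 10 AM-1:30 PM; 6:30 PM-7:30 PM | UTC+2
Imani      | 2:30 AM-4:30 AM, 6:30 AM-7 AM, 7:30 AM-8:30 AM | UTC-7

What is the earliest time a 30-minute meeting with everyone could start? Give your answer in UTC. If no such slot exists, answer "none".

Priya in UTC: 08:30-09:00, 12:00-12:30, 13:30-14:30, 15:00-16:00 (add 4h to convert from UTC-4).
Quinn in UTC: 08:00-11:30, 16:30-17:30 (subtract 2h to convert from UTC+2).
Imani in UTC: 09:30-11:30, 13:30-14:00, 14:30-15:30 (add 7h to convert from UTC-7).
Priya ∩ Quinn: 08:30-09:00.
Priya ∩ Quinn ∩ Imani: ∅.
There is no time when everyone is free.
No common window is at least 30 minutes long.

none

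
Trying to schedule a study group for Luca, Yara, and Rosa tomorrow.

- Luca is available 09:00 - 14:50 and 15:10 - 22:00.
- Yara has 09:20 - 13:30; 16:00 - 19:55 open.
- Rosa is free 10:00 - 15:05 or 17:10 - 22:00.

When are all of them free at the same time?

10:00-13:30, 17:10-19:55

Luca ∩ Yara: 09:20-13:30, 16:00-19:55.
Luca ∩ Yara ∩ Rosa: 10:00-13:30, 17:10-19:55.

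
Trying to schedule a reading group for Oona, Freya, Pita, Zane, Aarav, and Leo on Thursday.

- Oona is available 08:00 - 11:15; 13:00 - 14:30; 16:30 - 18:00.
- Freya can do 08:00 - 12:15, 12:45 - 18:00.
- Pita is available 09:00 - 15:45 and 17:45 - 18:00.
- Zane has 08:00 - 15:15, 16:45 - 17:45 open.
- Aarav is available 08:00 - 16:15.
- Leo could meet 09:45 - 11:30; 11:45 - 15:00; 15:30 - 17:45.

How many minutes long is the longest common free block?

90

Oona ∩ Freya: 08:00-11:15, 13:00-14:30, 16:30-18:00.
Oona ∩ Freya ∩ Pita: 09:00-11:15, 13:00-14:30, 17:45-18:00.
Oona ∩ Freya ∩ Pita ∩ Zane: 09:00-11:15, 13:00-14:30.
Oona ∩ Freya ∩ Pita ∩ Zane ∩ Aarav: 09:00-11:15, 13:00-14:30.
Oona ∩ Freya ∩ Pita ∩ Zane ∩ Aarav ∩ Leo: 09:45-11:15, 13:00-14:30.
The longest is 09:45-11:15 at 90 minutes.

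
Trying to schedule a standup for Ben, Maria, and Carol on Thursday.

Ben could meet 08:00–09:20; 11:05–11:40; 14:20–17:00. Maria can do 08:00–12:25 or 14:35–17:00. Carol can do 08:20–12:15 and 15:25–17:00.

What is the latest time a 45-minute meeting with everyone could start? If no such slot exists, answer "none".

Ben ∩ Maria: 08:00-09:20, 11:05-11:40, 14:35-17:00.
Ben ∩ Maria ∩ Carol: 08:20-09:20, 11:05-11:40, 15:25-17:00.
Those are the intersection windows.
The last common window of at least 45 minutes is 15:25-17:00; a 45-minute meeting can start as late as 16:15 and still end by 17:00.

16:15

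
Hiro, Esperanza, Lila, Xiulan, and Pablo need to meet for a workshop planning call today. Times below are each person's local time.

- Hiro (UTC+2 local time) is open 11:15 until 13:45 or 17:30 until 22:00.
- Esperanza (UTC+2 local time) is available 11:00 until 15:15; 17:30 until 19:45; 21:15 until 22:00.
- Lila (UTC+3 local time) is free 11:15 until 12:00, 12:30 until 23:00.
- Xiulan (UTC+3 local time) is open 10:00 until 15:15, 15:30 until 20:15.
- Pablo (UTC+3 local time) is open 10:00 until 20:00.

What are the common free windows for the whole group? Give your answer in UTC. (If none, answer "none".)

Hiro in UTC: 09:15-11:45, 15:30-20:00 (subtract 2h to convert from UTC+2).
Esperanza in UTC: 09:00-13:15, 15:30-17:45, 19:15-20:00 (subtract 2h to convert from UTC+2).
Lila in UTC: 08:15-09:00, 09:30-20:00 (subtract 3h to convert from UTC+3).
Xiulan in UTC: 07:00-12:15, 12:30-17:15 (subtract 3h to convert from UTC+3).
Pablo in UTC: 07:00-17:00 (subtract 3h to convert from UTC+3).
Hiro ∩ Esperanza: 09:15-11:45, 15:30-17:45, 19:15-20:00.
Hiro ∩ Esperanza ∩ Lila: 09:30-11:45, 15:30-17:45, 19:15-20:00.
Hiro ∩ Esperanza ∩ Lila ∩ Xiulan: 09:30-11:45, 15:30-17:15.
Hiro ∩ Esperanza ∩ Lila ∩ Xiulan ∩ Pablo: 09:30-11:45, 15:30-17:00.
Those are the intersection windows.

09:30-11:45, 15:30-17:00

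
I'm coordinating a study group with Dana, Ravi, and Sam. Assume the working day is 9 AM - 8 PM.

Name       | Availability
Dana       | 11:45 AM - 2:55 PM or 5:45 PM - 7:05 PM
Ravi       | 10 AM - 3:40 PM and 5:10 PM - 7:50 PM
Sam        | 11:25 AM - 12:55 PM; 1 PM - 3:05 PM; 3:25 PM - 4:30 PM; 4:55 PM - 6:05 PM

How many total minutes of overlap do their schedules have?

Dana ∩ Ravi: 11:45-14:55, 17:45-19:05.
Dana ∩ Ravi ∩ Sam: 11:45-12:55, 13:00-14:55, 17:45-18:05.
Summing the common windows: 70 + 115 + 20 = 205 minutes.

205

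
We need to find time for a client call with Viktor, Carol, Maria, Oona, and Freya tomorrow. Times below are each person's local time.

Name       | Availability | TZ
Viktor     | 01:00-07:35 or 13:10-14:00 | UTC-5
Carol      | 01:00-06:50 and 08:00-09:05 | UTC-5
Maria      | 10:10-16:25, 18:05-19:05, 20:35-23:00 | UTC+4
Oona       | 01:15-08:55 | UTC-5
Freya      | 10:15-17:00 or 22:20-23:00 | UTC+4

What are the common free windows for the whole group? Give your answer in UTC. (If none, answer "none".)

06:15-11:50

Viktor in UTC: 06:00-12:35, 18:10-19:00 (add 5h to convert from UTC-5).
Carol in UTC: 06:00-11:50, 13:00-14:05 (add 5h to convert from UTC-5).
Maria in UTC: 06:10-12:25, 14:05-15:05, 16:35-19:00 (subtract 4h to convert from UTC+4).
Oona in UTC: 06:15-13:55 (add 5h to convert from UTC-5).
Freya in UTC: 06:15-13:00, 18:20-19:00 (subtract 4h to convert from UTC+4).
Viktor ∩ Carol: 06:00-11:50.
Viktor ∩ Carol ∩ Maria: 06:10-11:50.
Viktor ∩ Carol ∩ Maria ∩ Oona: 06:15-11:50.
Viktor ∩ Carol ∩ Maria ∩ Oona ∩ Freya: 06:15-11:50.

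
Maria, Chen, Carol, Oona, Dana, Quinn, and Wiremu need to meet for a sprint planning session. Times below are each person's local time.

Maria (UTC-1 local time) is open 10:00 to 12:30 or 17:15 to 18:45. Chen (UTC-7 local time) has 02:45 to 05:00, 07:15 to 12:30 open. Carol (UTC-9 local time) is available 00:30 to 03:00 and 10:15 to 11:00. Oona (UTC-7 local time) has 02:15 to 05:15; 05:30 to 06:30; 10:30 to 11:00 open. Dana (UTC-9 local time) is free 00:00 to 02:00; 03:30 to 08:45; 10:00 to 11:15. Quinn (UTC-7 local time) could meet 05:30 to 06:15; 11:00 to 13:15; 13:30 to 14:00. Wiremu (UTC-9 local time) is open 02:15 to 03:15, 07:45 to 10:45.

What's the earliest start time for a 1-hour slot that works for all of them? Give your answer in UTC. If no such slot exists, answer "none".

Maria in UTC: 11:00-13:30, 18:15-19:45 (add 1h to convert from UTC-1).
Chen in UTC: 09:45-12:00, 14:15-19:30 (add 7h to convert from UTC-7).
Carol in UTC: 09:30-12:00, 19:15-20:00 (add 9h to convert from UTC-9).
Oona in UTC: 09:15-12:15, 12:30-13:30, 17:30-18:00 (add 7h to convert from UTC-7).
Dana in UTC: 09:00-11:00, 12:30-17:45, 19:00-20:15 (add 9h to convert from UTC-9).
Quinn in UTC: 12:30-13:15, 18:00-20:15, 20:30-21:00 (add 7h to convert from UTC-7).
Wiremu in UTC: 11:15-12:15, 16:45-19:45 (add 9h to convert from UTC-9).
Maria ∩ Chen: 11:00-12:00, 18:15-19:30.
Maria ∩ Chen ∩ Carol: 11:00-12:00, 19:15-19:30.
Maria ∩ Chen ∩ Carol ∩ Oona: 11:00-12:00.
Maria ∩ Chen ∩ Carol ∩ Oona ∩ Dana: ∅.
Maria ∩ Chen ∩ Carol ∩ Oona ∩ Dana ∩ Quinn: ∅.
Maria ∩ Chen ∩ Carol ∩ Oona ∩ Dana ∩ Quinn ∩ Wiremu: ∅.
There is no time when everyone is free.
No common window is at least 60 minutes long.

none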